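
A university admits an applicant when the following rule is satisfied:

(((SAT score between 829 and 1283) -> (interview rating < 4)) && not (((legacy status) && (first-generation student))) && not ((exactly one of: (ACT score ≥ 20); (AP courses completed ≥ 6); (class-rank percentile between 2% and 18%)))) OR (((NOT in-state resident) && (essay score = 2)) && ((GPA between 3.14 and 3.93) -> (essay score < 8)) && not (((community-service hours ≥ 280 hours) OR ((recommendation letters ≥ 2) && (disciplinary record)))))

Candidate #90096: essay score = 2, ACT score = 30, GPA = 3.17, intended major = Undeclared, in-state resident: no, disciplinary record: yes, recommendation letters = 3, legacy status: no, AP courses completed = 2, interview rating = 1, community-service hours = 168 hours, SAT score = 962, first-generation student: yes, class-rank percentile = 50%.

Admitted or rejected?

Rejected

Atomic conditions:
  SAT score between 829 and 1283: 962 in [829, 1283] is true
  interview rating < 4: 1 < 4 is true
  legacy status: no → false
  first-generation student: yes → true
  ACT score ≥ 20: 30 ≥ 20 is true
  AP courses completed ≥ 6: 2 ≥ 6 is false
  class-rank percentile between 2% and 18%: 50 in [2, 18] is false
  NOT in-state resident: no → true
  essay score = 2: 2 == 2 is true
  GPA between 3.14 and 3.93: 3.17 in [3.14, 3.93] is true
  essay score < 8: 2 < 8 is true
  community-service hours ≥ 280 hours: 168 ≥ 280 is false
  recommendation letters ≥ 2: 3 ≥ 2 is true
  disciplinary record: yes → true
Combine:
[1.1] true → true = true
[1.2.1] false AND true = false
[1.2] NOT false = true
[1.3.1] exactly-one(true, false, false) = true
[1.3] NOT true = false
[1] true AND true AND false = false
[2.1] true AND true = true
[2.2] true → true = true
[2.3.1.2] true AND true = true
[2.3.1] false OR true = true
[2.3] NOT true = false
[2] true AND true AND false = false
[root] false OR false = false
Overall: false → rejected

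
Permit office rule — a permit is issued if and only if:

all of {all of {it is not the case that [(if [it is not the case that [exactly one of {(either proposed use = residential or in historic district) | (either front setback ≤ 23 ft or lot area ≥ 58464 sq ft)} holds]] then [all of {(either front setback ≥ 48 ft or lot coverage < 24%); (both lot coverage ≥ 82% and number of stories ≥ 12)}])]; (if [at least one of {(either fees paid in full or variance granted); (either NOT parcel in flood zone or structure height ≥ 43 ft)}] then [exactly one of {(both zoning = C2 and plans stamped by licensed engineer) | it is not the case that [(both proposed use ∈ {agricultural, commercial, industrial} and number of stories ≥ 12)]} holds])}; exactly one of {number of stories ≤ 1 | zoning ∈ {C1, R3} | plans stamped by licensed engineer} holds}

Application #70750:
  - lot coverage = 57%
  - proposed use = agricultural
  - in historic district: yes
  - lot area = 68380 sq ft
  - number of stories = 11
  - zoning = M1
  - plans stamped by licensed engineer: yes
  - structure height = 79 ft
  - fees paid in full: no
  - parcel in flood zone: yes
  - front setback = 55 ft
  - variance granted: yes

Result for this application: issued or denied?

Issued

Atomic conditions:
  proposed use = residential: agricultural == residential is false
  in historic district: yes → true
  front setback ≤ 23 ft: 55 ≤ 23 is false
  lot area ≥ 58464 sq ft: 68380 ≥ 58464 is true
  front setback ≥ 48 ft: 55 ≥ 48 is true
  lot coverage < 24%: 57 < 24 is false
  lot coverage ≥ 82%: 57 ≥ 82 is false
  number of stories ≥ 12: 11 ≥ 12 is false
  fees paid in full: no → false
  variance granted: yes → true
  NOT parcel in flood zone: yes → false
  structure height ≥ 43 ft: 79 ≥ 43 is true
  zoning = C2: M1 == C2 is false
  plans stamped by licensed engineer: yes → true
  proposed use ∈ {agricultural, commercial, industrial}: agricultural is in the set → true
  number of stories ≤ 1: 11 ≤ 1 is false
  zoning ∈ {C1, R3}: M1 is not in the set → false
Combine:
[1.1.1.1.1.1] false OR true = true
[1.1.1.1.1.2] false OR true = true
[1.1.1.1.1] exactly-one(true, true) = false
[1.1.1.1] NOT false = true
[1.1.1.2.1] true OR false = true
[1.1.1.2.2] false AND false = false
[1.1.1.2] true AND false = false
[1.1.1] true → false = false
[1.1] NOT false = true
[1.2.1.1] false OR true = true
[1.2.1.2] false OR true = true
[1.2.1] true OR true = true
[1.2.2.1] false AND true = false
[1.2.2.2.1] true AND false = false
[1.2.2.2] NOT false = true
[1.2.2] exactly-one(false, true) = true
[1.2] true → true = true
[1] true AND true = true
[2] exactly-one(false, false, true) = true
[root] true AND true = true
Overall: true → issued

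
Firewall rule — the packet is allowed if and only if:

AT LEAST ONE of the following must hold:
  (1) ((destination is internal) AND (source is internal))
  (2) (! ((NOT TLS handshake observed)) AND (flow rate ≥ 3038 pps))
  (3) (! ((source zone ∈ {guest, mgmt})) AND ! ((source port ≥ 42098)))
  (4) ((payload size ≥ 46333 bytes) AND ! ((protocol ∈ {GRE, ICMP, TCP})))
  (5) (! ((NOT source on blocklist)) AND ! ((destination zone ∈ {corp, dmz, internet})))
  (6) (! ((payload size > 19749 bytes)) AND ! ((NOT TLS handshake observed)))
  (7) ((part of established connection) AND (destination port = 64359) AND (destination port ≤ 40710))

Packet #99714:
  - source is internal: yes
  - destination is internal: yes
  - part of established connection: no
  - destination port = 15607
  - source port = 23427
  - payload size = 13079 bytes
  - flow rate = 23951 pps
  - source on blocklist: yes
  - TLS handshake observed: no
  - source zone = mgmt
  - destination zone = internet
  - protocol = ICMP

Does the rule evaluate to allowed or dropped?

Allowed

Atomic conditions:
  destination is internal: yes → true
  source is internal: yes → true
  NOT TLS handshake observed: no → true
  flow rate ≥ 3038 pps: 23951 ≥ 3038 is true
  source zone ∈ {guest, mgmt}: mgmt is in the set → true
  source port ≥ 42098: 23427 ≥ 42098 is false
  payload size ≥ 46333 bytes: 13079 ≥ 46333 is false
  protocol ∈ {GRE, ICMP, TCP}: ICMP is in the set → true
  NOT source on blocklist: yes → false
  destination zone ∈ {corp, dmz, internet}: internet is in the set → true
  payload size > 19749 bytes: 13079 > 19749 is false
  part of established connection: no → false
  destination port = 64359: 15607 == 64359 is false
  destination port ≤ 40710: 15607 ≤ 40710 is true
Combine:
[1] true AND true = true
[2.1] NOT true = false
[2] false AND true = false
[3.1] NOT true = false
[3.2] NOT false = true
[3] false AND true = false
[4.2] NOT true = false
[4] false AND false = false
[5.1] NOT false = true
[5.2] NOT true = false
[5] true AND false = false
[6.1] NOT false = true
[6.2] NOT true = false
[6] true AND false = false
[7] false AND false AND true = false
[root] true OR false OR false OR false OR false OR false OR false = true
Overall: true → allowed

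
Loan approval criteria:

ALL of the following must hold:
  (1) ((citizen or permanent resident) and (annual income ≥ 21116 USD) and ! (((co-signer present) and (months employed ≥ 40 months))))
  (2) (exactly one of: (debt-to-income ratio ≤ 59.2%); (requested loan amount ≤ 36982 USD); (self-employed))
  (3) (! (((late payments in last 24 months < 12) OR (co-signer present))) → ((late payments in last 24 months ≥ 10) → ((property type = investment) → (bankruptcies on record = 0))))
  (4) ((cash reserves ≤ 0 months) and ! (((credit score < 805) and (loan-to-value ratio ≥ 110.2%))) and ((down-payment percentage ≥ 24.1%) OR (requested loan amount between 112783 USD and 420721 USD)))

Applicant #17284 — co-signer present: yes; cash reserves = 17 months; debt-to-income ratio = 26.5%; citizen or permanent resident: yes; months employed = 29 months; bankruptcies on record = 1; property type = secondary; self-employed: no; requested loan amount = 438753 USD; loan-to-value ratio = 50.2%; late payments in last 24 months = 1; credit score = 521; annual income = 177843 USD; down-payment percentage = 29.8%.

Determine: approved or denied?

Atomic conditions:
  citizen or permanent resident: yes → true
  annual income ≥ 21116 USD: 177843 ≥ 21116 is true
  co-signer present: yes → true
  months employed ≥ 40 months: 29 ≥ 40 is false
  debt-to-income ratio ≤ 59.2%: 26.5 ≤ 59.2 is true
  requested loan amount ≤ 36982 USD: 438753 ≤ 36982 is false
  self-employed: no → false
  late payments in last 24 months < 12: 1 < 12 is true
  late payments in last 24 months ≥ 10: 1 ≥ 10 is false
  property type = investment: secondary == investment is false
  bankruptcies on record = 0: 1 == 0 is false
  cash reserves ≤ 0 months: 17 ≤ 0 is false
  credit score < 805: 521 < 805 is true
  loan-to-value ratio ≥ 110.2%: 50.2 ≥ 110.2 is false
  down-payment percentage ≥ 24.1%: 29.8 ≥ 24.1 is true
  requested loan amount between 112783 USD and 420721 USD: 438753 in [112783, 420721] is false
Combine:
[1.3.1] true AND false = false
[1.3] NOT false = true
[1] true AND true AND true = true
[2] exactly-one(true, false, false) = true
[3.1.1] true OR true = true
[3.1] NOT true = false
[3.2.2] false → false (antecedent false ⇒ implication holds) = true
[3.2] false → true (antecedent false ⇒ implication holds) = true
[3] false → true (antecedent false ⇒ implication holds) = true
[4.2.1] true AND false = false
[4.2] NOT false = true
[4.3] true OR false = true
[4] false AND true AND true = false
[root] true AND true AND true AND false = false
Overall: false → denied

Denied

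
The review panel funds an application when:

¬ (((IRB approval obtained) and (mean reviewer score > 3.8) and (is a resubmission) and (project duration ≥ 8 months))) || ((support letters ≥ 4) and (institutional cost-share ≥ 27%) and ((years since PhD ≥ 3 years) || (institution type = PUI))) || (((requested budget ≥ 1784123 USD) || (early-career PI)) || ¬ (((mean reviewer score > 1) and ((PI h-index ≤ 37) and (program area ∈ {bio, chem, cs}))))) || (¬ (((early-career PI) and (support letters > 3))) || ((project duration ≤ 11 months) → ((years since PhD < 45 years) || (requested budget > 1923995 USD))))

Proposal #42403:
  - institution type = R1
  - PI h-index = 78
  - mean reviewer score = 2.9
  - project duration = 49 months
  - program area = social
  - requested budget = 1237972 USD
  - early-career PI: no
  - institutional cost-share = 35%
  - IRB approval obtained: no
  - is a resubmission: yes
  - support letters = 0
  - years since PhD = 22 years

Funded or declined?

Funded

Atomic conditions:
  IRB approval obtained: no → false
  mean reviewer score > 3.8: 2.9 > 3.8 is false
  is a resubmission: yes → true
  project duration ≥ 8 months: 49 ≥ 8 is true
  support letters ≥ 4: 0 ≥ 4 is false
  institutional cost-share ≥ 27%: 35 ≥ 27 is true
  years since PhD ≥ 3 years: 22 ≥ 3 is true
  institution type = PUI: R1 == PUI is false
  requested budget ≥ 1784123 USD: 1237972 ≥ 1784123 is false
  early-career PI: no → false
  mean reviewer score > 1: 2.9 > 1 is true
  PI h-index ≤ 37: 78 ≤ 37 is false
  program area ∈ {bio, chem, cs}: social is not in the set → false
  support letters > 3: 0 > 3 is false
  project duration ≤ 11 months: 49 ≤ 11 is false
  years since PhD < 45 years: 22 < 45 is true
  requested budget > 1923995 USD: 1237972 > 1923995 is false
Combine:
[1.1] false AND false AND true AND true = false
[1] NOT false = true
[2.3] true OR false = true
[2] false AND true AND true = false
[3.1] false OR false = false
[3.2.1.2] false AND false = false
[3.2.1] true AND false = false
[3.2] NOT false = true
[3] false OR true = true
[4.1.1] false AND false = false
[4.1] NOT false = true
[4.2.2] true OR false = true
[4.2] false → true (antecedent false ⇒ implication holds) = true
[4] true OR true = true
[root] true OR false OR true OR true = true
Overall: true → funded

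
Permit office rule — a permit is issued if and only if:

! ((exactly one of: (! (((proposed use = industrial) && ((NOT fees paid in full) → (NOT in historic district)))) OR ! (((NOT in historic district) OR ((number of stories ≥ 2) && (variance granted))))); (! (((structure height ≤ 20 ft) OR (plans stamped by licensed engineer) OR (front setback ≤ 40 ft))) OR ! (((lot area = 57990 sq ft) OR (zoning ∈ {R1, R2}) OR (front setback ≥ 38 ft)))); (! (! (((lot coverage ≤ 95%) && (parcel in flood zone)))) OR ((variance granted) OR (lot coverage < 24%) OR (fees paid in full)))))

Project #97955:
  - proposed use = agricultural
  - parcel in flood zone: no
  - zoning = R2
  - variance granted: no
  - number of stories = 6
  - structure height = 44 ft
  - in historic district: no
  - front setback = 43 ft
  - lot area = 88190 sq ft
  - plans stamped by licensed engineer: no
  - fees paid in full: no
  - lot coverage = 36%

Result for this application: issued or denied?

Issued

Atomic conditions:
  proposed use = industrial: agricultural == industrial is false
  NOT fees paid in full: no → true
  NOT in historic district: no → true
  number of stories ≥ 2: 6 ≥ 2 is true
  variance granted: no → false
  structure height ≤ 20 ft: 44 ≤ 20 is false
  plans stamped by licensed engineer: no → false
  front setback ≤ 40 ft: 43 ≤ 40 is false
  lot area = 57990 sq ft: 88190 == 57990 is false
  zoning ∈ {R1, R2}: R2 is in the set → true
  front setback ≥ 38 ft: 43 ≥ 38 is true
  lot coverage ≤ 95%: 36 ≤ 95 is true
  parcel in flood zone: no → false
  lot coverage < 24%: 36 < 24 is false
  fees paid in full: no → false
Combine:
[1.1.1.1.2] true → true = true
[1.1.1.1] false AND true = false
[1.1.1] NOT false = true
[1.1.2.1.2] true AND false = false
[1.1.2.1] true OR false = true
[1.1.2] NOT true = false
[1.1] true OR false = true
[1.2.1.1] false OR false OR false = false
[1.2.1] NOT false = true
[1.2.2.1] false OR true OR true = true
[1.2.2] NOT true = false
[1.2] true OR false = true
[1.3.1.1.1] true AND false = false
[1.3.1.1] NOT false = true
[1.3.1] NOT true = false
[1.3.2] false OR false OR false = false
[1.3] false OR false = false
[1] exactly-one(true, true, false) = false
[root] NOT false = true
Overall: true → issued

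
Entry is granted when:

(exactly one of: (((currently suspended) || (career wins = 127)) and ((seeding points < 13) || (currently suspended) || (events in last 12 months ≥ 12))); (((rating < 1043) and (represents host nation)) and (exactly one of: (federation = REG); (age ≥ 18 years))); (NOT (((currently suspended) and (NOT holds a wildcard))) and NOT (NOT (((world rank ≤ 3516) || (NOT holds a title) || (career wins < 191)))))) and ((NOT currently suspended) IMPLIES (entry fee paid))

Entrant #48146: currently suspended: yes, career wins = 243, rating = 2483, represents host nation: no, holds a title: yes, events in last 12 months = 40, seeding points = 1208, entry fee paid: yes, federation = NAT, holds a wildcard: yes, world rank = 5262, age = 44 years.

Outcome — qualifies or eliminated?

Qualifies

Atomic conditions:
  currently suspended: yes → true
  career wins = 127: 243 == 127 is false
  seeding points < 13: 1208 < 13 is false
  events in last 12 months ≥ 12: 40 ≥ 12 is true
  rating < 1043: 2483 < 1043 is false
  represents host nation: no → false
  federation = REG: NAT == REG is false
  age ≥ 18 years: 44 ≥ 18 is true
  NOT holds a wildcard: yes → false
  world rank ≤ 3516: 5262 ≤ 3516 is false
  NOT holds a title: yes → false
  career wins < 191: 243 < 191 is false
  NOT currently suspended: yes → false
  entry fee paid: yes → true
Combine:
[1.1.1] true OR false = true
[1.1.2] false OR true OR true = true
[1.1] true AND true = true
[1.2.1] false AND false = false
[1.2.2] exactly-one(false, true) = true
[1.2] false AND true = false
[1.3.1.1] true AND false = false
[1.3.1] NOT false = true
[1.3.2.1.1] false OR false OR false = false
[1.3.2.1] NOT false = true
[1.3.2] NOT true = false
[1.3] true AND false = false
[1] exactly-one(true, false, false) = true
[2] false → true (antecedent false ⇒ implication holds) = true
[root] true AND true = true
Overall: true → qualifies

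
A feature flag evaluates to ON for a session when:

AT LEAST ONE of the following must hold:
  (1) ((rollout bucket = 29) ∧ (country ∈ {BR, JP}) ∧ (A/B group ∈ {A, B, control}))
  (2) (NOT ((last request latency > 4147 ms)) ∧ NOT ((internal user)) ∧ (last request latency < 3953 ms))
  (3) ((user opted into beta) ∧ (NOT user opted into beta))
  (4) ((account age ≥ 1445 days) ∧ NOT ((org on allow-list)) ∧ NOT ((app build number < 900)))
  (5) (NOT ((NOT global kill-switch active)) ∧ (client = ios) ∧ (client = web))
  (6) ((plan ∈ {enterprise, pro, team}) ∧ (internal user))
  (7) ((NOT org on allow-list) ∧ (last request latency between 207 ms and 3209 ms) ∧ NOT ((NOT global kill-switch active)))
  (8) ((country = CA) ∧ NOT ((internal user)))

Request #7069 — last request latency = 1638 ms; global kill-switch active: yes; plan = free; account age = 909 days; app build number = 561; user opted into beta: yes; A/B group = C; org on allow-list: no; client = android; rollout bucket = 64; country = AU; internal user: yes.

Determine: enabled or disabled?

Atomic conditions:
  rollout bucket = 29: 64 == 29 is false
  country ∈ {BR, JP}: AU is not in the set → false
  A/B group ∈ {A, B, control}: C is not in the set → false
  last request latency > 4147 ms: 1638 > 4147 is false
  internal user: yes → true
  last request latency < 3953 ms: 1638 < 3953 is true
  user opted into beta: yes → true
  NOT user opted into beta: yes → false
  account age ≥ 1445 days: 909 ≥ 1445 is false
  org on allow-list: no → false
  app build number < 900: 561 < 900 is true
  NOT global kill-switch active: yes → false
  client = ios: android == ios is false
  client = web: android == web is false
  plan ∈ {enterprise, pro, team}: free is not in the set → false
  NOT org on allow-list: no → true
  last request latency between 207 ms and 3209 ms: 1638 in [207, 3209] is true
  country = CA: AU == CA is false
Combine:
[1] false AND false AND false = false
[2.1] NOT false = true
[2.2] NOT true = false
[2] true AND false AND true = false
[3] true AND false = false
[4.2] NOT false = true
[4.3] NOT true = false
[4] false AND true AND false = false
[5.1] NOT false = true
[5] true AND false AND false = false
[6] false AND true = false
[7.3] NOT false = true
[7] true AND true AND true = true
[8.2] NOT true = false
[8] false AND false = false
[root] false OR false OR false OR false OR false OR false OR true OR false = true
Overall: true → enabled

Enabled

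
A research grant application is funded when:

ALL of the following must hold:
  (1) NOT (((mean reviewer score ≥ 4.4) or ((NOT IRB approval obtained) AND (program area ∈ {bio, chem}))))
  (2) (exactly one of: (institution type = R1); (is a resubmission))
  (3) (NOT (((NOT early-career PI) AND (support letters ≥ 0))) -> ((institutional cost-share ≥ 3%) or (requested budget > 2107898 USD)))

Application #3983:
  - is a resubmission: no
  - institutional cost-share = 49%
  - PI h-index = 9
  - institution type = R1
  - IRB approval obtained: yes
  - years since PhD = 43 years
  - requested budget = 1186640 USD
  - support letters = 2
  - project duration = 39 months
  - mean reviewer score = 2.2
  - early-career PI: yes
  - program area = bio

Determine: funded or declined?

Atomic conditions:
  mean reviewer score ≥ 4.4: 2.2 ≥ 4.4 is false
  NOT IRB approval obtained: yes → false
  program area ∈ {bio, chem}: bio is in the set → true
  institution type = R1: R1 == R1 is true
  is a resubmission: no → false
  NOT early-career PI: yes → false
  support letters ≥ 0: 2 ≥ 0 is true
  institutional cost-share ≥ 3%: 49 ≥ 3 is true
  requested budget > 2107898 USD: 1186640 > 2107898 is false
Combine:
[1.1.2] false AND true = false
[1.1] false OR false = false
[1] NOT false = true
[2] exactly-one(true, false) = true
[3.1.1] false AND true = false
[3.1] NOT false = true
[3.2] true OR false = true
[3] true → true = true
[root] true AND true AND true = true
Overall: true → funded

Funded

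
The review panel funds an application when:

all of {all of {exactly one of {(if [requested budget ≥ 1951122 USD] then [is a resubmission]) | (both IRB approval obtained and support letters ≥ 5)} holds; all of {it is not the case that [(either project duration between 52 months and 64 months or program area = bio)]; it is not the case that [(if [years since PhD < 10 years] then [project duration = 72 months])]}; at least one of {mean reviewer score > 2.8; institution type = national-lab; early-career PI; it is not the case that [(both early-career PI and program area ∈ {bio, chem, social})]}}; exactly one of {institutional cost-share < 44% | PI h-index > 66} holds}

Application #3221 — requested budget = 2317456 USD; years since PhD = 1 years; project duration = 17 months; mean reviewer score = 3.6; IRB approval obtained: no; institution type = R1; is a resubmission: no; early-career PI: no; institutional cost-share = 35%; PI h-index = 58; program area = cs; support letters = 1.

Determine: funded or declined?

Atomic conditions:
  requested budget ≥ 1951122 USD: 2317456 ≥ 1951122 is true
  is a resubmission: no → false
  IRB approval obtained: no → false
  support letters ≥ 5: 1 ≥ 5 is false
  project duration between 52 months and 64 months: 17 in [52, 64] is false
  program area = bio: cs == bio is false
  years since PhD < 10 years: 1 < 10 is true
  project duration = 72 months: 17 == 72 is false
  mean reviewer score > 2.8: 3.6 > 2.8 is true
  institution type = national-lab: R1 == national-lab is false
  early-career PI: no → false
  program area ∈ {bio, chem, social}: cs is not in the set → false
  institutional cost-share < 44%: 35 < 44 is true
  PI h-index > 66: 58 > 66 is false
Combine:
[1.1.1] true → false = false
[1.1.2] false AND false = false
[1.1] exactly-one(false, false) = false
[1.2.1.1] false OR false = false
[1.2.1] NOT false = true
[1.2.2.1] true → false = false
[1.2.2] NOT false = true
[1.2] true AND true = true
[1.3.4.1] false AND false = false
[1.3.4] NOT false = true
[1.3] true OR false OR false OR true = true
[1] false AND true AND true = false
[2] exactly-one(true, false) = true
[root] false AND true = false
Overall: false → declined

Declined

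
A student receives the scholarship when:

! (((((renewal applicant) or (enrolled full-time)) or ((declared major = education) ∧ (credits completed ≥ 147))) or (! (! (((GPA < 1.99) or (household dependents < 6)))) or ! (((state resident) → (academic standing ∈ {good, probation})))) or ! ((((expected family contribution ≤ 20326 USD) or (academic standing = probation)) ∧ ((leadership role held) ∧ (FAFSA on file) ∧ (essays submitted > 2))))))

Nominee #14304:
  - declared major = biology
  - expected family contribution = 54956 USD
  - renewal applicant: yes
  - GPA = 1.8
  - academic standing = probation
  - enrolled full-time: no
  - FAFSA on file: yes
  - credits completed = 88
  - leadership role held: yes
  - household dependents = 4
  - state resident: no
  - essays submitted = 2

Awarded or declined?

Atomic conditions:
  renewal applicant: yes → true
  enrolled full-time: no → false
  declared major = education: biology == education is false
  credits completed ≥ 147: 88 ≥ 147 is false
  GPA < 1.99: 1.8 < 1.99 is true
  household dependents < 6: 4 < 6 is true
  state resident: no → false
  academic standing ∈ {good, probation}: probation is in the set → true
  expected family contribution ≤ 20326 USD: 54956 ≤ 20326 is false
  academic standing = probation: probation == probation is true
  leadership role held: yes → true
  FAFSA on file: yes → true
  essays submitted > 2: 2 > 2 is false
Combine:
[1.1.1] true OR false = true
[1.1.2] false AND false = false
[1.1] true OR false = true
[1.2.1.1.1] true OR true = true
[1.2.1.1] NOT true = false
[1.2.1] NOT false = true
[1.2.2.1] false → true (antecedent false ⇒ implication holds) = true
[1.2.2] NOT true = false
[1.2] true OR false = true
[1.3.1.1] false OR true = true
[1.3.1.2] true AND true AND false = false
[1.3.1] true AND false = false
[1.3] NOT false = true
[1] true OR true OR true = true
[root] NOT true = false
Overall: false → declined

Declined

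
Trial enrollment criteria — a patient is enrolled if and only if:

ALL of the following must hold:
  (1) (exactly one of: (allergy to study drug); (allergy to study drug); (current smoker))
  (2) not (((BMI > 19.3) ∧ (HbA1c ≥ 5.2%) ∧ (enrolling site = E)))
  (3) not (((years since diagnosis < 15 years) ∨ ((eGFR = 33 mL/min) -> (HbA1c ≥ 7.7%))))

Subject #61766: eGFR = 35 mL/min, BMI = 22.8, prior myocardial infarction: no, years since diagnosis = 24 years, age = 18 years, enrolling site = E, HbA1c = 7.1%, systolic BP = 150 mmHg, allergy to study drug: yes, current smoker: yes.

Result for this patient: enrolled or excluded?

Excluded

Atomic conditions:
  allergy to study drug: yes → true
  current smoker: yes → true
  BMI > 19.3: 22.8 > 19.3 is true
  HbA1c ≥ 5.2%: 7.1 ≥ 5.2 is true
  enrolling site = E: E == E is true
  years since diagnosis < 15 years: 24 < 15 is false
  eGFR = 33 mL/min: 35 == 33 is false
  HbA1c ≥ 7.7%: 7.1 ≥ 7.7 is false
Combine:
[1] exactly-one(true, true, true) = false
[2.1] true AND true AND true = true
[2] NOT true = false
[3.1.2] false → false (antecedent false ⇒ implication holds) = true
[3.1] false OR true = true
[3] NOT true = false
[root] false AND false AND false = false
Overall: false → excluded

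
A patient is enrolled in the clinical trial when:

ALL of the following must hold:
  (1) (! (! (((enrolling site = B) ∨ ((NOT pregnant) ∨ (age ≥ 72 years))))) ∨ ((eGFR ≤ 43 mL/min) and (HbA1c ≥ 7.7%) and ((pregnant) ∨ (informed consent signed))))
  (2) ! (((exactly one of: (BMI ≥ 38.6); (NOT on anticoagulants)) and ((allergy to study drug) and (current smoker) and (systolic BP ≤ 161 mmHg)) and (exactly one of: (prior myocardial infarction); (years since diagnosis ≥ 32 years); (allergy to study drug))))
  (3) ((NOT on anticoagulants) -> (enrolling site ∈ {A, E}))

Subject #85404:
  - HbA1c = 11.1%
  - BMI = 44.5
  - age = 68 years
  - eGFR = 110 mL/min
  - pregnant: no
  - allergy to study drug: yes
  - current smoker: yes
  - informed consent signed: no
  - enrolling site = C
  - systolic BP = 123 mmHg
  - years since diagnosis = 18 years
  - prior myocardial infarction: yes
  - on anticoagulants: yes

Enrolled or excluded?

Atomic conditions:
  enrolling site = B: C == B is false
  NOT pregnant: no → true
  age ≥ 72 years: 68 ≥ 72 is false
  eGFR ≤ 43 mL/min: 110 ≤ 43 is false
  HbA1c ≥ 7.7%: 11.1 ≥ 7.7 is true
  pregnant: no → false
  informed consent signed: no → false
  BMI ≥ 38.6: 44.5 ≥ 38.6 is true
  NOT on anticoagulants: yes → false
  allergy to study drug: yes → true
  current smoker: yes → true
  systolic BP ≤ 161 mmHg: 123 ≤ 161 is true
  prior myocardial infarction: yes → true
  years since diagnosis ≥ 32 years: 18 ≥ 32 is false
  enrolling site ∈ {A, E}: C is not in the set → false
Combine:
[1.1.1.1.2] true OR false = true
[1.1.1.1] false OR true = true
[1.1.1] NOT true = false
[1.1] NOT false = true
[1.2.3] false OR false = false
[1.2] false AND true AND false = false
[1] true OR false = true
[2.1.1] exactly-one(true, false) = true
[2.1.2] true AND true AND true = true
[2.1.3] exactly-one(true, false, true) = false
[2.1] true AND true AND false = false
[2] NOT false = true
[3] false → false (antecedent false ⇒ implication holds) = true
[root] true AND true AND true = true
Overall: true → enrolled

Enrolled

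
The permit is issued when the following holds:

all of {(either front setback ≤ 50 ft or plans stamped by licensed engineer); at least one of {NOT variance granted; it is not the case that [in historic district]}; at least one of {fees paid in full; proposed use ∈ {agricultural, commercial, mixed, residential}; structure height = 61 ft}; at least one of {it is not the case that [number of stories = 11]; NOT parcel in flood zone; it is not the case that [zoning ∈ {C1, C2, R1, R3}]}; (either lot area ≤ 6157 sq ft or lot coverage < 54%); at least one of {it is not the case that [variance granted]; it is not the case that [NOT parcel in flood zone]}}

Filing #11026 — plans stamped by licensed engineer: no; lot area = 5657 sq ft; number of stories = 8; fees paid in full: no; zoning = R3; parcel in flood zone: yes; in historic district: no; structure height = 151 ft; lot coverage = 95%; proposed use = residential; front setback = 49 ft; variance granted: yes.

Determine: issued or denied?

Atomic conditions:
  front setback ≤ 50 ft: 49 ≤ 50 is true
  plans stamped by licensed engineer: no → false
  NOT variance granted: yes → false
  in historic district: no → false
  fees paid in full: no → false
  proposed use ∈ {agricultural, commercial, mixed, residential}: residential is in the set → true
  structure height = 61 ft: 151 == 61 is false
  number of stories = 11: 8 == 11 is false
  NOT parcel in flood zone: yes → false
  zoning ∈ {C1, C2, R1, R3}: R3 is in the set → true
  lot area ≤ 6157 sq ft: 5657 ≤ 6157 is true
  lot coverage < 54%: 95 < 54 is false
  variance granted: yes → true
Combine:
[1] true OR false = true
[2.2] NOT false = true
[2] false OR true = true
[3] false OR true OR false = true
[4.1] NOT false = true
[4.3] NOT true = false
[4] true OR false OR false = true
[5] true OR false = true
[6.1] NOT true = false
[6.2] NOT false = true
[6] false OR true = true
[root] true AND true AND true AND true AND true AND true = true
Overall: true → issued

Issued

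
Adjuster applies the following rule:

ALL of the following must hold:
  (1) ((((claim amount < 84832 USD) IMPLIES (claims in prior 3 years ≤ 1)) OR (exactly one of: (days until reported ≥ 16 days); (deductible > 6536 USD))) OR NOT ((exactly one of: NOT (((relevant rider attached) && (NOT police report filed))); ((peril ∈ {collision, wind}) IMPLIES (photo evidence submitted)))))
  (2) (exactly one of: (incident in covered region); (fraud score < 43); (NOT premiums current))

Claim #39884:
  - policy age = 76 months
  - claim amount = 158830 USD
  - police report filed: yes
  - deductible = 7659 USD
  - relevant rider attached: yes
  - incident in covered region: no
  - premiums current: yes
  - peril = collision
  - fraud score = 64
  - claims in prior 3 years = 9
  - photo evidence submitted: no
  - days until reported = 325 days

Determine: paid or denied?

Atomic conditions:
  claim amount < 84832 USD: 158830 < 84832 is false
  claims in prior 3 years ≤ 1: 9 ≤ 1 is false
  days until reported ≥ 16 days: 325 ≥ 16 is true
  deductible > 6536 USD: 7659 > 6536 is true
  relevant rider attached: yes → true
  NOT police report filed: yes → false
  peril ∈ {collision, wind}: collision is in the set → true
  photo evidence submitted: no → false
  incident in covered region: no → false
  fraud score < 43: 64 < 43 is false
  NOT premiums current: yes → false
Combine:
[1.1.1] false → false (antecedent false ⇒ implication holds) = true
[1.1.2] exactly-one(true, true) = false
[1.1] true OR false = true
[1.2.1.1.1] true AND false = false
[1.2.1.1] NOT false = true
[1.2.1.2] true → false = false
[1.2.1] exactly-one(true, false) = true
[1.2] NOT true = false
[1] true OR false = true
[2] exactly-one(false, false, false) = false
[root] true AND false = false
Overall: false → denied

Denied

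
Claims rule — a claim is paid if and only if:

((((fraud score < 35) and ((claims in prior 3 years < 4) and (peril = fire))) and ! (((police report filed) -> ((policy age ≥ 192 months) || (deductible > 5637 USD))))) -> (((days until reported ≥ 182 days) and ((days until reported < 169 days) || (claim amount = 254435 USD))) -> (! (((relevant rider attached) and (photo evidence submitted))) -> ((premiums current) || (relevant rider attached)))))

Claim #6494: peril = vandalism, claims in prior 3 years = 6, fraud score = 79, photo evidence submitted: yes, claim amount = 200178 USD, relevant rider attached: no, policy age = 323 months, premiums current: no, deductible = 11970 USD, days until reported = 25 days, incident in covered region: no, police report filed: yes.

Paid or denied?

Atomic conditions:
  fraud score < 35: 79 < 35 is false
  claims in prior 3 years < 4: 6 < 4 is false
  peril = fire: vandalism == fire is false
  police report filed: yes → true
  policy age ≥ 192 months: 323 ≥ 192 is true
  deductible > 5637 USD: 11970 > 5637 is true
  days until reported ≥ 182 days: 25 ≥ 182 is false
  days until reported < 169 days: 25 < 169 is true
  claim amount = 254435 USD: 200178 == 254435 is false
  relevant rider attached: no → false
  photo evidence submitted: yes → true
  premiums current: no → false
Combine:
[1.1.2] false AND false = false
[1.1] false AND false = false
[1.2.1.2] true OR true = true
[1.2.1] true → true = true
[1.2] NOT true = false
[1] false AND false = false
[2.1.2] true OR false = true
[2.1] false AND true = false
[2.2.1.1] false AND true = false
[2.2.1] NOT false = true
[2.2.2] false OR false = false
[2.2] true → false = false
[2] false → false (antecedent false ⇒ implication holds) = true
[root] false → true (antecedent false ⇒ implication holds) = true
Overall: true → paid

Paid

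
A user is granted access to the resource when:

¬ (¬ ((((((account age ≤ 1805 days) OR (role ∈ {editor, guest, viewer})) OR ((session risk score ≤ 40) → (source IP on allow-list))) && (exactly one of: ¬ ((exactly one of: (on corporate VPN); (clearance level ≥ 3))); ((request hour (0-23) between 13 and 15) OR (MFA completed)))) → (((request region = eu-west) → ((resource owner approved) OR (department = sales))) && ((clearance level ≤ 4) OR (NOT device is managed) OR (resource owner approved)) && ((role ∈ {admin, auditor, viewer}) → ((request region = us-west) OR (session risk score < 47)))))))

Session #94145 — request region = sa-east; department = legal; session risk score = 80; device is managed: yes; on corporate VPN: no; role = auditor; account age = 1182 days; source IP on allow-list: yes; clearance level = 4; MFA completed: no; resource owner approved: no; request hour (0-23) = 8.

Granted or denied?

Atomic conditions:
  account age ≤ 1805 days: 1182 ≤ 1805 is true
  role ∈ {editor, guest, viewer}: auditor is not in the set → false
  session risk score ≤ 40: 80 ≤ 40 is false
  source IP on allow-list: yes → true
  on corporate VPN: no → false
  clearance level ≥ 3: 4 ≥ 3 is true
  request hour (0-23) between 13 and 15: 8 in [13, 15] is false
  MFA completed: no → false
  request region = eu-west: sa-east == eu-west is false
  resource owner approved: no → false
  department = sales: legal == sales is false
  clearance level ≤ 4: 4 ≤ 4 is true
  NOT device is managed: yes → false
  role ∈ {admin, auditor, viewer}: auditor is in the set → true
  request region = us-west: sa-east == us-west is false
  session risk score < 47: 80 < 47 is false
Combine:
[1.1.1.1.1] true OR false = true
[1.1.1.1.2] false → true (antecedent false ⇒ implication holds) = true
[1.1.1.1] true OR true = true
[1.1.1.2.1.1] exactly-one(false, true) = true
[1.1.1.2.1] NOT true = false
[1.1.1.2.2] false OR false = false
[1.1.1.2] exactly-one(false, false) = false
[1.1.1] true AND false = false
[1.1.2.1.2] false OR false = false
[1.1.2.1] false → false (antecedent false ⇒ implication holds) = true
[1.1.2.2] true OR false OR false = true
[1.1.2.3.2] false OR false = false
[1.1.2.3] true → false = false
[1.1.2] true AND true AND false = false
[1.1] false → false (antecedent false ⇒ implication holds) = true
[1] NOT true = false
[root] NOT false = true
Overall: true → granted

Granted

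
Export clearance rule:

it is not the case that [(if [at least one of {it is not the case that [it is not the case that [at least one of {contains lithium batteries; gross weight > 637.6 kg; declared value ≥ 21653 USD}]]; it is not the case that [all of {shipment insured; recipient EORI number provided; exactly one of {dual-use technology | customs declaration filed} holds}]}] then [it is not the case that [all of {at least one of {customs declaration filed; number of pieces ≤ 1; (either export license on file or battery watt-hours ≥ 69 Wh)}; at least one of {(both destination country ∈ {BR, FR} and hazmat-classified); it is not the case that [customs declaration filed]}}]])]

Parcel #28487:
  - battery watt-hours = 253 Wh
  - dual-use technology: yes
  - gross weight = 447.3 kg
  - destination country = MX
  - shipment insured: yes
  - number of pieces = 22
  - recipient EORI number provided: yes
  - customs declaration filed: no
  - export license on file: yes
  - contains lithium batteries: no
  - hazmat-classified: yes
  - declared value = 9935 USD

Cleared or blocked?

Blocked

Atomic conditions:
  contains lithium batteries: no → false
  gross weight > 637.6 kg: 447.3 > 637.6 is false
  declared value ≥ 21653 USD: 9935 ≥ 21653 is false
  shipment insured: yes → true
  recipient EORI number provided: yes → true
  dual-use technology: yes → true
  customs declaration filed: no → false
  number of pieces ≤ 1: 22 ≤ 1 is false
  export license on file: yes → true
  battery watt-hours ≥ 69 Wh: 253 ≥ 69 is true
  destination country ∈ {BR, FR}: MX is not in the set → false
  hazmat-classified: yes → true
Combine:
[1.1.1.1.1] false OR false OR false = false
[1.1.1.1] NOT false = true
[1.1.1] NOT true = false
[1.1.2.1.3] exactly-one(true, false) = true
[1.1.2.1] true AND true AND true = true
[1.1.2] NOT true = false
[1.1] false OR false = false
[1.2.1.1.3] true OR true = true
[1.2.1.1] false OR false OR true = true
[1.2.1.2.1] false AND true = false
[1.2.1.2.2] NOT false = true
[1.2.1.2] false OR true = true
[1.2.1] true AND true = true
[1.2] NOT true = false
[1] false → false (antecedent false ⇒ implication holds) = true
[root] NOT true = false
Overall: false → blocked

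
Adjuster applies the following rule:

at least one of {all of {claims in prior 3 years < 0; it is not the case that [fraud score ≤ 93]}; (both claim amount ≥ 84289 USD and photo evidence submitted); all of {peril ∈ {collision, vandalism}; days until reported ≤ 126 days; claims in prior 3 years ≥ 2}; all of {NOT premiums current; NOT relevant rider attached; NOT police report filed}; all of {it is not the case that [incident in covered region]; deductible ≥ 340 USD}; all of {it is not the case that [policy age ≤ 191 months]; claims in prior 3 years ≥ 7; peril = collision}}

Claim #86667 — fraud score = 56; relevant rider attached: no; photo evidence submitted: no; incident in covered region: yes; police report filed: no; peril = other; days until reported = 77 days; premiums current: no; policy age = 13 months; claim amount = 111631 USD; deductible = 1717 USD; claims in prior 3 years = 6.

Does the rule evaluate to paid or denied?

Atomic conditions:
  claims in prior 3 years < 0: 6 < 0 is false
  fraud score ≤ 93: 56 ≤ 93 is true
  claim amount ≥ 84289 USD: 111631 ≥ 84289 is true
  photo evidence submitted: no → false
  peril ∈ {collision, vandalism}: other is not in the set → false
  days until reported ≤ 126 days: 77 ≤ 126 is true
  claims in prior 3 years ≥ 2: 6 ≥ 2 is true
  NOT premiums current: no → true
  NOT relevant rider attached: no → true
  NOT police report filed: no → true
  incident in covered region: yes → true
  deductible ≥ 340 USD: 1717 ≥ 340 is true
  policy age ≤ 191 months: 13 ≤ 191 is true
  claims in prior 3 years ≥ 7: 6 ≥ 7 is false
  peril = collision: other == collision is false
Combine:
[1.2] NOT true = false
[1] false AND false = false
[2] true AND false = false
[3] false AND true AND true = false
[4] true AND true AND true = true
[5.1] NOT true = false
[5] false AND true = false
[6.1] NOT true = false
[6] false AND false AND false = false
[root] false OR false OR false OR true OR false OR false = true
Overall: true → paid

Paid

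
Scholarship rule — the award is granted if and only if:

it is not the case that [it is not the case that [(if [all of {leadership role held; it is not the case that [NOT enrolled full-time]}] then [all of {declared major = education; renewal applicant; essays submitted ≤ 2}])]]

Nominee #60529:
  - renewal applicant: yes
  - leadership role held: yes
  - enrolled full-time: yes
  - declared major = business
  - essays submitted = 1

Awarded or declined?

Declined

Atomic conditions:
  leadership role held: yes → true
  NOT enrolled full-time: yes → false
  declared major = education: business == education is false
  renewal applicant: yes → true
  essays submitted ≤ 2: 1 ≤ 2 is true
Combine:
[1.1.1.2] NOT false = true
[1.1.1] true AND true = true
[1.1.2] false AND true AND true = false
[1.1] true → false = false
[1] NOT false = true
[root] NOT true = false
Overall: false → declined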